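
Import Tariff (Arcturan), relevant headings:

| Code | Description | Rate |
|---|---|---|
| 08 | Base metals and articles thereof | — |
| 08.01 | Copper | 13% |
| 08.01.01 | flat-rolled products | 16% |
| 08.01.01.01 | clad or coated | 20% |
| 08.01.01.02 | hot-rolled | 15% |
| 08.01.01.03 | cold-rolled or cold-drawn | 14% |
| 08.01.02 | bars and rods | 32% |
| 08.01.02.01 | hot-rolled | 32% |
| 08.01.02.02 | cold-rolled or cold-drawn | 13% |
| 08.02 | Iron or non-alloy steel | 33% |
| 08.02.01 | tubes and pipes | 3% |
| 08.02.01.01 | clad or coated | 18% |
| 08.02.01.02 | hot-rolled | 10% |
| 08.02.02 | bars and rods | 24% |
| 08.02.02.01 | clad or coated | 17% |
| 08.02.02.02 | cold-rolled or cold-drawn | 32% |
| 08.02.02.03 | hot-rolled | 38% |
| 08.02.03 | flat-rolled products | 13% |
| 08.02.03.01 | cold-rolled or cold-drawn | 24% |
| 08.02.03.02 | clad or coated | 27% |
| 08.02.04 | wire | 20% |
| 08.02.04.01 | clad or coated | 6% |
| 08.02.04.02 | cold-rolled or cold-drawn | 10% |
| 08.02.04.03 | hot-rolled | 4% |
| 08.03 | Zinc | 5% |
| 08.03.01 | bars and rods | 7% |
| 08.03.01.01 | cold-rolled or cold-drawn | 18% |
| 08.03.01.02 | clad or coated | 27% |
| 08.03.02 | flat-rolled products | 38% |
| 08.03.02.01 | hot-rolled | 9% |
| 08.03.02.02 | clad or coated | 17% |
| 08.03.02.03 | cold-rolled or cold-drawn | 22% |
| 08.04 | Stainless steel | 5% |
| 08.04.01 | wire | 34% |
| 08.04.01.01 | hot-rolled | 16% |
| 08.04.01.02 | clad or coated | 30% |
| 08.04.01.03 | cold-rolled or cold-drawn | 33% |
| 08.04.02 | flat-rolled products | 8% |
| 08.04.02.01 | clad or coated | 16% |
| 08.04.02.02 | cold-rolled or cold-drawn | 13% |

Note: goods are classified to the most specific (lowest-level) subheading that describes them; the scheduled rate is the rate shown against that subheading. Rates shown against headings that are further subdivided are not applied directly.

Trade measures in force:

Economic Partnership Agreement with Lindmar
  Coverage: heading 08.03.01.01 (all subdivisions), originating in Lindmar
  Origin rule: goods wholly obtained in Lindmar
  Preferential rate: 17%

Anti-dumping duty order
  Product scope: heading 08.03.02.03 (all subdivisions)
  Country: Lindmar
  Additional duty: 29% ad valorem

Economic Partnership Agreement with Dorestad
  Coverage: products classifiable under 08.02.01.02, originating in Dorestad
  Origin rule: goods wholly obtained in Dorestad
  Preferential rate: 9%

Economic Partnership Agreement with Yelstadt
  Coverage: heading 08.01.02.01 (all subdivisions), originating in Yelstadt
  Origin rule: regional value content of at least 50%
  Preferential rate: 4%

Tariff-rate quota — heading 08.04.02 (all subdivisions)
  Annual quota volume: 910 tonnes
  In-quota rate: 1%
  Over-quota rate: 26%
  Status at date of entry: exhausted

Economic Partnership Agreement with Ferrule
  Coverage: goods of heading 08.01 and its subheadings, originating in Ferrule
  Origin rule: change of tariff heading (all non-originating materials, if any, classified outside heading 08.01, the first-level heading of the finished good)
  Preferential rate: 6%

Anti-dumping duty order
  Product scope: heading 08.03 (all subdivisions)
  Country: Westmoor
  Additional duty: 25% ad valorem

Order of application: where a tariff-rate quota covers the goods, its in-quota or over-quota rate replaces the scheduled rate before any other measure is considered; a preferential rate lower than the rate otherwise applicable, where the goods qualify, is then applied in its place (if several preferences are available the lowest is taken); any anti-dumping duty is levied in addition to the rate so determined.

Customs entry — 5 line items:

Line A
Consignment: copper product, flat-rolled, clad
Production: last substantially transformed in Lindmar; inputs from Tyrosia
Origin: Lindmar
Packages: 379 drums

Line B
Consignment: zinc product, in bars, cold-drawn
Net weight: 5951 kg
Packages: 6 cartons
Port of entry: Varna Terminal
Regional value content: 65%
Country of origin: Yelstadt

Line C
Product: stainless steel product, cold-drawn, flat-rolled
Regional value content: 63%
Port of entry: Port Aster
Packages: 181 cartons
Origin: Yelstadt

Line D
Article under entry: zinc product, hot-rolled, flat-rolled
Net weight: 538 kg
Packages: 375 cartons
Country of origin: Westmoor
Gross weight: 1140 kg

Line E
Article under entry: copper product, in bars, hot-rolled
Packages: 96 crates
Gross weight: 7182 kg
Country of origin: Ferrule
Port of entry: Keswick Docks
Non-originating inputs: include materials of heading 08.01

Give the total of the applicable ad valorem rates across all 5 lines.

Line A: copper → 08.01; flat-rolled → 08.01.01; clad → 08.01.01.01. Scheduled 20%. Lindmar agreement on 08.03.01.01: 08.01.01.01 not covered. → 20%.
Line B: zinc → 08.03; in bars → 08.03.01; cold-drawn → 08.03.01.01. Scheduled 18%. Yelstadt agreement on 08.01.02.01: 08.03.01.01 not covered. → 18%.
Line C: stainless steel → 08.04; flat-rolled → 08.04.02; cold-drawn → 08.04.02.02. Scheduled 13%. quota on 08.04.02 exhausted → over-quota 26%; Yelstadt agreement on 08.01.02.01: 08.04.02.02 not covered. → 26%.
Line D: zinc → 08.03; flat-rolled → 08.03.02; hot-rolled → 08.03.02.01. Scheduled 9%. anti-dumping (Westmoor, 08.03): +25%; total 9% + 25% = 34%. → 34%.
Line E: copper → 08.01; in bars → 08.01.02; hot-rolled → 08.01.02.01. Scheduled 32%. Ferrule agreement on 08.01: CTH not met. → 32%.
Sum: 20% + 18% + 26% + 34% + 32% = 130%.

130%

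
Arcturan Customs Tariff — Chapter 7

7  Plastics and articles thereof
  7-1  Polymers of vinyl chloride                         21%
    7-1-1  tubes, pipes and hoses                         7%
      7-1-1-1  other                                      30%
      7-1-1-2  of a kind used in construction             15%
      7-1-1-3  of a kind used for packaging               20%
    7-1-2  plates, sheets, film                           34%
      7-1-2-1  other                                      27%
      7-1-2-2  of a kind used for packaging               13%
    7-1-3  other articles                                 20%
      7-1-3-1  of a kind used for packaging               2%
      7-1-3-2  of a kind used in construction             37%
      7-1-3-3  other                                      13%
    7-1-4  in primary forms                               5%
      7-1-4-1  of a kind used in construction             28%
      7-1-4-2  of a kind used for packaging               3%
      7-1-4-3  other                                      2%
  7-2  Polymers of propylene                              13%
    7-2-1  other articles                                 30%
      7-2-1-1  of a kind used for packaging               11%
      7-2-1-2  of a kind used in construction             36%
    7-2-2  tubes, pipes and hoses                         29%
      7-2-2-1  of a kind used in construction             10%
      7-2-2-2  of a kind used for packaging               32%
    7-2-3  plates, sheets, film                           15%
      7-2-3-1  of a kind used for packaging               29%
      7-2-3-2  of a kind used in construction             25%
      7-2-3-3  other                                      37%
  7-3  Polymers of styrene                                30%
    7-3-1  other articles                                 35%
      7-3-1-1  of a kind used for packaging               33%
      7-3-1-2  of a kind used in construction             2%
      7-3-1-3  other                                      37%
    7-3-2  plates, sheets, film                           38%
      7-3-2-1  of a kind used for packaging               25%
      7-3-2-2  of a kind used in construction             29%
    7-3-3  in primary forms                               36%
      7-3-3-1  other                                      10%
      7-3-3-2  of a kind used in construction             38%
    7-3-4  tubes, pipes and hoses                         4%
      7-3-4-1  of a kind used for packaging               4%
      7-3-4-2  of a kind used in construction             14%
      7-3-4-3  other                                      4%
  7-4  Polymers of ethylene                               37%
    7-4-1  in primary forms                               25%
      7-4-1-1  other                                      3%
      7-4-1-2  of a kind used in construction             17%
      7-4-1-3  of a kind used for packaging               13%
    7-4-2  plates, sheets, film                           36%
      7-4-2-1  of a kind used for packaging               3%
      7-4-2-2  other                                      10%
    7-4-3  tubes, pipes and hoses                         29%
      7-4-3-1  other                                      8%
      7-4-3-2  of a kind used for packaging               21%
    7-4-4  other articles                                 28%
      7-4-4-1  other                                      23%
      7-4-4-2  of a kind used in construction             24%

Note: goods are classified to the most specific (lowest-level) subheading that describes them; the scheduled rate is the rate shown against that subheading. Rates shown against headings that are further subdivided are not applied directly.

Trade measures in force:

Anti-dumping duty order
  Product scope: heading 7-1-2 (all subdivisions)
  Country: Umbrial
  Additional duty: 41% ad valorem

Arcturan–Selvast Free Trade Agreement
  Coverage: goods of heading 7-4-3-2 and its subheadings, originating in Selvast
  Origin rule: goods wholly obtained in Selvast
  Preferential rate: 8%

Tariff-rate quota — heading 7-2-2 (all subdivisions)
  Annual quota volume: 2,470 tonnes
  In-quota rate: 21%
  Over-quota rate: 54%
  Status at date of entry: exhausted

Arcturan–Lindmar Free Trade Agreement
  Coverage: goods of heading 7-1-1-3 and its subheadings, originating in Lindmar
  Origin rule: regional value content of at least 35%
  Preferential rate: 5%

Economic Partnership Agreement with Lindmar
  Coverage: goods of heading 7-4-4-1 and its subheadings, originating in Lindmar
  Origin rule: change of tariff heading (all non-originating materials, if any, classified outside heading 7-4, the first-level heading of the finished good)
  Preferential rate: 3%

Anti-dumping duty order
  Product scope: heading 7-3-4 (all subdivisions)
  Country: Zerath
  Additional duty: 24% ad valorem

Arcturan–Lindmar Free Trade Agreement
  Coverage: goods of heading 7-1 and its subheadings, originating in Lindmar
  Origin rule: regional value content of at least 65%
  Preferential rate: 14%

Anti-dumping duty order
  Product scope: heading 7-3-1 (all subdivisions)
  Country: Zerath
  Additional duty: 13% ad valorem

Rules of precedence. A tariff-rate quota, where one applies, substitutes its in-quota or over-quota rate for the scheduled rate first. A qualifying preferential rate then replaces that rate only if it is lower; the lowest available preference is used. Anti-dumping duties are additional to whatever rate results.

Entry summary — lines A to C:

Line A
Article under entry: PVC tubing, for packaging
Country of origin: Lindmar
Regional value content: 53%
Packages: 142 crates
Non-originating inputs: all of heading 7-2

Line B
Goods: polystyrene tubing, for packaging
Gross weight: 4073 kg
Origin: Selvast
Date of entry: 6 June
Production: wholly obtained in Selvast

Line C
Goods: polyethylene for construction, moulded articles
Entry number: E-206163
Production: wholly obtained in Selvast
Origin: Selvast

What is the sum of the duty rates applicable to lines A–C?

33%

Line A: PVC → 7-1; tubing → 7-1-1; for packaging → 7-1-1-3. Scheduled 20%. Lindmar agreement on 7-1-1-3: RVC ≥ 35% → 5% available; Lindmar agreement on 7-4-4-1: 7-1-1-3 not covered; Lindmar agreement on 7-1: RVC < 65%; preferential 5%. → 5%.
Line B: polystyrene → 7-3; tubing → 7-3-4; for packaging → 7-3-4-1. Scheduled 4%. Selvast agreement on 7-4-3-2: 7-3-4-1 not covered. → 4%.
Line C: polyethylene → 7-4; moulded articles → 7-4-4; for construction → 7-4-4-2. Scheduled 24%. Selvast agreement on 7-4-3-2: 7-4-4-2 not covered. → 24%.
Sum: 5% + 4% + 24% = 33%.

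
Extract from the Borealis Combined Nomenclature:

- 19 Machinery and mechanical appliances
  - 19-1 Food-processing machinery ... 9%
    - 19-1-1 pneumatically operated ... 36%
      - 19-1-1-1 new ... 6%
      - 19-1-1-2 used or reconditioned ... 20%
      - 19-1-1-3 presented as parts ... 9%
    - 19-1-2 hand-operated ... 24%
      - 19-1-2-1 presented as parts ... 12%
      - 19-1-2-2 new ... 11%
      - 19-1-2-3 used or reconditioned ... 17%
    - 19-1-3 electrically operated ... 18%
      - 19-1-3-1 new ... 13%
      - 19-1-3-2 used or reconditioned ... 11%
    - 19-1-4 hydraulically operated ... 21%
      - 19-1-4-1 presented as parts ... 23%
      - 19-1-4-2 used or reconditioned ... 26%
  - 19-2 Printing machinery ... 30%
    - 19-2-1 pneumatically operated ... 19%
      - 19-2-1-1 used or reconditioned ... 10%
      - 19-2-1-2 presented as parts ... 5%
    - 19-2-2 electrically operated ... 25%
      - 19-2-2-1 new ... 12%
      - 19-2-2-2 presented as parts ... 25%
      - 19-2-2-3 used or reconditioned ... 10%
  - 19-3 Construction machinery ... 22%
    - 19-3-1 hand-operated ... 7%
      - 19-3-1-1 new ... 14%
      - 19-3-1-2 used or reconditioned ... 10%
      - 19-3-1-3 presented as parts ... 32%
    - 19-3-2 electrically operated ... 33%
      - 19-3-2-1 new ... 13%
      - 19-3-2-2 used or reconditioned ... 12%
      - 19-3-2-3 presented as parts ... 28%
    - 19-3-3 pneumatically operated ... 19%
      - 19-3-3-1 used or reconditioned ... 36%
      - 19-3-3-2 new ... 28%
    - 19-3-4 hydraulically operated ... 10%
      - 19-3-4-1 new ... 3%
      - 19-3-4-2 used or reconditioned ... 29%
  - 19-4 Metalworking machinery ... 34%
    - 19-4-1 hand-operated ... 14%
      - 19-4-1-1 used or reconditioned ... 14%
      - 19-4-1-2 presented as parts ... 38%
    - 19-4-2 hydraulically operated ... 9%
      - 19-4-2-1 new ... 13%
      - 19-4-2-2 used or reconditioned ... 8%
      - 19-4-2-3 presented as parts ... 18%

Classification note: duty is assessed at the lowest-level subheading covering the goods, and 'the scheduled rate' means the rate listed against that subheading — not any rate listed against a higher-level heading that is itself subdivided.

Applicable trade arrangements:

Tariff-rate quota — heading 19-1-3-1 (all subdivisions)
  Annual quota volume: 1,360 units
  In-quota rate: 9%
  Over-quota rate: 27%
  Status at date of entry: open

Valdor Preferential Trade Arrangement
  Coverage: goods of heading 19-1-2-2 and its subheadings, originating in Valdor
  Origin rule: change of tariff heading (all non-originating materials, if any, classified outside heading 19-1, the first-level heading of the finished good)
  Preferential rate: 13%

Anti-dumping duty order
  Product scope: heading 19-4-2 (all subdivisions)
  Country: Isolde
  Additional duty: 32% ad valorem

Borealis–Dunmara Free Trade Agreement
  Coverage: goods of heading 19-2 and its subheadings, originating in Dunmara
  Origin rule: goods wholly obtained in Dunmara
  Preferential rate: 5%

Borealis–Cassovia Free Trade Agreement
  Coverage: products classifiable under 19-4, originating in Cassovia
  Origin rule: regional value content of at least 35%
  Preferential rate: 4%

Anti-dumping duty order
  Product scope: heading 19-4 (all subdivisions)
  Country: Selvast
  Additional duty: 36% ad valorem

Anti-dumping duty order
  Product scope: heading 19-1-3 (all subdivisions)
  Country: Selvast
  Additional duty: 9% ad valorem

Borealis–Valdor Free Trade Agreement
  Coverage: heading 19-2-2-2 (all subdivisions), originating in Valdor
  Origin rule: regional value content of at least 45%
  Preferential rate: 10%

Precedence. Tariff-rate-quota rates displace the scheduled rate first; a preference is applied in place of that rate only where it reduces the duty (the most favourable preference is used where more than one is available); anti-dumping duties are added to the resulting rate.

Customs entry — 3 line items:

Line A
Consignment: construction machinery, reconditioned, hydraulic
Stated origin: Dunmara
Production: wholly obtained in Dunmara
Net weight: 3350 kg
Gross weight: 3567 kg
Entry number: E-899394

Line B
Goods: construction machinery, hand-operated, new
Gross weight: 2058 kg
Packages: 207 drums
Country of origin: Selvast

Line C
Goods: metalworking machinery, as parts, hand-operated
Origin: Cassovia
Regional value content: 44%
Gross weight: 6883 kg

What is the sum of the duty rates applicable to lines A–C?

Line A: construction → 19-3; hydraulic → 19-3-4; reconditioned → 19-3-4-2. Scheduled 29%. Dunmara agreement on 19-2: 19-3-4-2 not covered. → 29%.
Line B: construction → 19-3; hand-operated → 19-3-1; new → 19-3-1-1. Scheduled 14%. No special measure applies. → 14%.
Line C: metalworking → 19-4; hand-operated → 19-4-1; as parts → 19-4-1-2. Scheduled 38%. Cassovia agreement on 19-4: RVC ≥ 35% → 4% available; preferential 4%. → 4%.
Sum: 29% + 14% + 4% = 47%.

47%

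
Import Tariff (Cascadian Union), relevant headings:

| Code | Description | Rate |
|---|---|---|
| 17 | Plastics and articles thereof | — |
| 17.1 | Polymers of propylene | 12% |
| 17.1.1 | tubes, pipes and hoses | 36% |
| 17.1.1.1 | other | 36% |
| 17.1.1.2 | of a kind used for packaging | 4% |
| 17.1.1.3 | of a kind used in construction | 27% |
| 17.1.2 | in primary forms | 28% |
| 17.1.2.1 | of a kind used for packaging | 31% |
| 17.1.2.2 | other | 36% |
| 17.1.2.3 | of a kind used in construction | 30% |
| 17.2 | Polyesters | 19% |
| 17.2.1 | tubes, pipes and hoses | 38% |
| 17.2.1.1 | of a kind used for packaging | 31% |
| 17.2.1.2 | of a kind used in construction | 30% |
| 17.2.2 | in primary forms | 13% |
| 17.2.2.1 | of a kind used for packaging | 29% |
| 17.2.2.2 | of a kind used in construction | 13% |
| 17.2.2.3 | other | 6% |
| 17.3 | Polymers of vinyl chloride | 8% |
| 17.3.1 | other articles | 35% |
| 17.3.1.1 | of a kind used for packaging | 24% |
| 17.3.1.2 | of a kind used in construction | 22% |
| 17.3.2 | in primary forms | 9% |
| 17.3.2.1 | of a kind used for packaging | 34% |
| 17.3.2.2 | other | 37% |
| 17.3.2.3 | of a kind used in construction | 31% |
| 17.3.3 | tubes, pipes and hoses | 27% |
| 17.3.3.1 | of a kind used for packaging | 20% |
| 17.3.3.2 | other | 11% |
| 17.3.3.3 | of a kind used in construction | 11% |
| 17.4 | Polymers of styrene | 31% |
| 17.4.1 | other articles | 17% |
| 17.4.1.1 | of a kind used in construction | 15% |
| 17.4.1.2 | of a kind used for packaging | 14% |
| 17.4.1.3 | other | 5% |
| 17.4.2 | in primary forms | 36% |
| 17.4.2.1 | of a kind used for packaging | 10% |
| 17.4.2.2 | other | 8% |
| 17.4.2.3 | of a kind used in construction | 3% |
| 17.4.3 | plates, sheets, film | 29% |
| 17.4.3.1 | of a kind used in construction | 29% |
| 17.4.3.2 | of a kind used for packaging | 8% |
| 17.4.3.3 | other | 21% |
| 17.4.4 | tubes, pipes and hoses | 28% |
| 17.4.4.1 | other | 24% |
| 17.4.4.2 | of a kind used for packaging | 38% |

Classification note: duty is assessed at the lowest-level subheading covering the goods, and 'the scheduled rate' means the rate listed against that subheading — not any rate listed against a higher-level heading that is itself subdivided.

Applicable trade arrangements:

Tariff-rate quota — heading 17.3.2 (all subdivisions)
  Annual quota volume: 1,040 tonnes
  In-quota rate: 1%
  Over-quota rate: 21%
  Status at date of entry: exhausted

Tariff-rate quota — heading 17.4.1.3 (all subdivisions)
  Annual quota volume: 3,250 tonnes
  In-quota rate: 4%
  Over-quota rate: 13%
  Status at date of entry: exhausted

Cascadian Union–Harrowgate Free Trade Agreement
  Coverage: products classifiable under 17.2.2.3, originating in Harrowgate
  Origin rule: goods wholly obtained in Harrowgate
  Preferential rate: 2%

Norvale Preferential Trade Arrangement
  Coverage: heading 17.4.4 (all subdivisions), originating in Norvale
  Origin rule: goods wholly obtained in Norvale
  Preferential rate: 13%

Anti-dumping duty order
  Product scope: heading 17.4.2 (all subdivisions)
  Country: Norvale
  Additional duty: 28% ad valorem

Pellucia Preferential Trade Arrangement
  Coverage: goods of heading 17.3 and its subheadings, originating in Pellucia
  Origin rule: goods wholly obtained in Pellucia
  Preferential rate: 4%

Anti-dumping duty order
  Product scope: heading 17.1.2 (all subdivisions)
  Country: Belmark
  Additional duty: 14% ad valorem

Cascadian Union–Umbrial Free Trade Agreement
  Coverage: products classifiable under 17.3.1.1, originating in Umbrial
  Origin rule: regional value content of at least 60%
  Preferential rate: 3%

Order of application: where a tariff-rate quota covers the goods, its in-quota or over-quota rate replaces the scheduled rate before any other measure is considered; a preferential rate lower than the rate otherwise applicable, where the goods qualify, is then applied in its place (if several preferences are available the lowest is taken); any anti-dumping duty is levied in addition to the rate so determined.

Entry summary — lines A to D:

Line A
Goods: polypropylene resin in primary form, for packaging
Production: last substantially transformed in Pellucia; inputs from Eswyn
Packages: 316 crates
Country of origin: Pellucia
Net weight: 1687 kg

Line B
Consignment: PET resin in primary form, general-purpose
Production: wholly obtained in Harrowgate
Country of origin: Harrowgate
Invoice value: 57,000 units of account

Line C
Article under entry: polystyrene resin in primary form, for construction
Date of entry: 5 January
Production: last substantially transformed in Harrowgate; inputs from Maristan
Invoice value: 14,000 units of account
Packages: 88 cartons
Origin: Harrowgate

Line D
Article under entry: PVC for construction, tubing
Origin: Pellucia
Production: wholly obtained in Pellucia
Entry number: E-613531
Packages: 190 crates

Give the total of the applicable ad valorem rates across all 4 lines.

40%

Line A: polypropylene → 17.1; resin in primary form → 17.1.2; for packaging → 17.1.2.1. Scheduled 31%. Pellucia agreement on 17.3: 17.1.2.1 not covered. → 31%.
Line B: PET → 17.2; resin in primary form → 17.2.2; general-purpose → 17.2.2.3. Scheduled 6%. Harrowgate agreement on 17.2.2.3: wholly obtained → 2% available; preferential 2%. → 2%.
Line C: polystyrene → 17.4; resin in primary form → 17.4.2; for construction → 17.4.2.3. Scheduled 3%. Harrowgate agreement on 17.2.2.3: 17.4.2.3 not covered. → 3%.
Line D: PVC → 17.3; tubing → 17.3.3; for construction → 17.3.3.3. Scheduled 11%. Pellucia agreement on 17.3: wholly obtained → 4% available; preferential 4%. → 4%.
Sum: 31% + 2% + 3% + 4% = 40%.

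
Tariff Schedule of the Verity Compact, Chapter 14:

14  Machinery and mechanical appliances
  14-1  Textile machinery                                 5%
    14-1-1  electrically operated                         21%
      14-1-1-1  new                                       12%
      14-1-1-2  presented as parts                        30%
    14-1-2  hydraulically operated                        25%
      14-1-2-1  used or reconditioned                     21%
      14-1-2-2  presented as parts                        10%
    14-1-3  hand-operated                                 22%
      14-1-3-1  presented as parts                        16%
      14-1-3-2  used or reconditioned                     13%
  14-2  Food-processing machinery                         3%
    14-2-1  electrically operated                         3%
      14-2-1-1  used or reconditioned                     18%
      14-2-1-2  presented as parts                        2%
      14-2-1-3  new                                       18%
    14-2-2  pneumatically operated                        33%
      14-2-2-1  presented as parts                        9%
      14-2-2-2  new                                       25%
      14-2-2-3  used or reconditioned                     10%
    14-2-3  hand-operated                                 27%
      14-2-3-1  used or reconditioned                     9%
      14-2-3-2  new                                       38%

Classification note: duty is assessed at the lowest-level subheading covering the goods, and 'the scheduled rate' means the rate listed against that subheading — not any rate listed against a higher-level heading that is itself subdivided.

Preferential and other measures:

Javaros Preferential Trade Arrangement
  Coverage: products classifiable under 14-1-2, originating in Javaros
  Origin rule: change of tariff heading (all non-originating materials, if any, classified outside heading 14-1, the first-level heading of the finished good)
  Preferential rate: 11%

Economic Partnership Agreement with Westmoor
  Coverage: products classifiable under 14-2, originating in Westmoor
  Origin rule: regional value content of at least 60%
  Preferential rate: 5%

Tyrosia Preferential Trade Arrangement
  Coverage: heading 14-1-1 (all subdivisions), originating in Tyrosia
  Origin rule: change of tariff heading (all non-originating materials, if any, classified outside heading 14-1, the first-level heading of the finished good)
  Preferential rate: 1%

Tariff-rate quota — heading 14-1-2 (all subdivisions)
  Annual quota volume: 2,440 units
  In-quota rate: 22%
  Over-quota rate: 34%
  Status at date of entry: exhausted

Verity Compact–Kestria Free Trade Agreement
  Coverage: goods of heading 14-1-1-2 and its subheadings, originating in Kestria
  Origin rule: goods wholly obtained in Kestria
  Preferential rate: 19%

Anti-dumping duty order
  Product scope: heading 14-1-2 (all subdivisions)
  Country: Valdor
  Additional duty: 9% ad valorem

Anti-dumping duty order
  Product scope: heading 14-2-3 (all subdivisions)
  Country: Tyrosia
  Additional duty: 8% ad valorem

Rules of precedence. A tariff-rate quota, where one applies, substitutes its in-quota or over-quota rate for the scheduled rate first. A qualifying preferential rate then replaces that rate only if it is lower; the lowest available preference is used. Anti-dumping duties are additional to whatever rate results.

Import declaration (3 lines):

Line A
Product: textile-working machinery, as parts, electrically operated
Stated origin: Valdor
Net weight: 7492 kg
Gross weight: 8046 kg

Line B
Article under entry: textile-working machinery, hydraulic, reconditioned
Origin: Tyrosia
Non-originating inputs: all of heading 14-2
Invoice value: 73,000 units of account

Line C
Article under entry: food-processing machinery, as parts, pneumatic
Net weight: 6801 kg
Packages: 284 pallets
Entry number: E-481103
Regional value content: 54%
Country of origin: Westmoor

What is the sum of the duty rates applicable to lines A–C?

73%

Line A: textile-working → 14-1; electrically operated → 14-1-1; as parts → 14-1-1-2. Scheduled 30%. No special measure applies. → 30%.
Line B: textile-working → 14-1; hydraulic → 14-1-2; reconditioned → 14-1-2-1. Scheduled 21%. quota on 14-1-2 exhausted → over-quota 34%; Tyrosia agreement on 14-1-1: 14-1-2-1 not covered. → 34%.
Line C: food-processing → 14-2; pneumatic → 14-2-2; as parts → 14-2-2-1. Scheduled 9%. Westmoor agreement on 14-2: RVC < 60%. → 9%.
Sum: 30% + 34% + 9% = 73%.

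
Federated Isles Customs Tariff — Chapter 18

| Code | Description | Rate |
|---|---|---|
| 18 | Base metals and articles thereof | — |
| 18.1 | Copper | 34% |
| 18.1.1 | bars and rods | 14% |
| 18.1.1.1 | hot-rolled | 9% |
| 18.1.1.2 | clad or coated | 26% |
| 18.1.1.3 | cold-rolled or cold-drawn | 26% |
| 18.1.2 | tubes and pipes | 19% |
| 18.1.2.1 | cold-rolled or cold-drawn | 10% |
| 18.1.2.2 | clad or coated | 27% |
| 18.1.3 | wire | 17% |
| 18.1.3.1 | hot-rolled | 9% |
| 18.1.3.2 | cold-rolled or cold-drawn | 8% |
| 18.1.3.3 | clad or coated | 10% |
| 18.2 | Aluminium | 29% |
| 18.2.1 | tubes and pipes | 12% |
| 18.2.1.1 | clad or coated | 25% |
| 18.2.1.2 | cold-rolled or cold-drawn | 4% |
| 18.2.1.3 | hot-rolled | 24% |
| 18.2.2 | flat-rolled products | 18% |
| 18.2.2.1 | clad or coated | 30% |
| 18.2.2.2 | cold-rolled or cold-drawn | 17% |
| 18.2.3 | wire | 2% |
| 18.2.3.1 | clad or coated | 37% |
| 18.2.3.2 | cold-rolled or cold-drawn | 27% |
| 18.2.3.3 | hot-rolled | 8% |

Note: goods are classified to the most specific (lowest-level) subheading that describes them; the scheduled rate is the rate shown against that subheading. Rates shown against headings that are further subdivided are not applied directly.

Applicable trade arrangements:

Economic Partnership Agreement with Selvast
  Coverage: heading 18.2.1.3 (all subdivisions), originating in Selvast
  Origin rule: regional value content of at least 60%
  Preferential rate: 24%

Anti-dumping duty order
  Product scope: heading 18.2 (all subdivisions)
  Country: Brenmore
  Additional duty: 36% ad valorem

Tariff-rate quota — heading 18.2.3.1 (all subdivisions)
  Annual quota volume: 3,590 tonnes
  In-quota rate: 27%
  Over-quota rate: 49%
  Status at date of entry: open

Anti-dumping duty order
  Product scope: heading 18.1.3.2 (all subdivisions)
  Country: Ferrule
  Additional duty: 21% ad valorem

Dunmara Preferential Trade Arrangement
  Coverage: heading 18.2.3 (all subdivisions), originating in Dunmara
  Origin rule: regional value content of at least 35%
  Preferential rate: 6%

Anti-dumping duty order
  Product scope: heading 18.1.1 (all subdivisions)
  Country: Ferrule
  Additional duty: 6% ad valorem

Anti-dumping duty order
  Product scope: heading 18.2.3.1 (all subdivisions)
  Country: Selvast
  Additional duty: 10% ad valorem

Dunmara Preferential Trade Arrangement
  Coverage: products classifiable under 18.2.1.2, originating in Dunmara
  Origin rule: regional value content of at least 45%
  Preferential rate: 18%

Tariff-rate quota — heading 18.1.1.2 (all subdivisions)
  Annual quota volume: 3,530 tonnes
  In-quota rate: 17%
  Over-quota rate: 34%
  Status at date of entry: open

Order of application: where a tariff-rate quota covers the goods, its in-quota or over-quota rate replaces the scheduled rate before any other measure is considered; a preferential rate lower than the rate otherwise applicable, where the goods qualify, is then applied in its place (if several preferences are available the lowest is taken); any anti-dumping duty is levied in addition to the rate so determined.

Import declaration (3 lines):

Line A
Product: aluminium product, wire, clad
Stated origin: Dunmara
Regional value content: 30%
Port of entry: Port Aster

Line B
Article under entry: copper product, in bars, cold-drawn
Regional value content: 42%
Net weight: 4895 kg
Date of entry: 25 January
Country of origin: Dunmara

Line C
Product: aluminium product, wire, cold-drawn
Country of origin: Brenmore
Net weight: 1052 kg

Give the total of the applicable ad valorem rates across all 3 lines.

116%

Line A: aluminium → 18.2; wire → 18.2.3; clad → 18.2.3.1. Scheduled 37%. quota on 18.2.3.1 open → in-quota 27%; Dunmara agreement on 18.2.3: RVC < 35%; Dunmara agreement on 18.2.1.2: 18.2.3.1 not covered. → 27%.
Line B: copper → 18.1; in bars → 18.1.1; cold-drawn → 18.1.1.3. Scheduled 26%. Dunmara agreement on 18.2.3: 18.1.1.3 not covered; Dunmara agreement on 18.2.1.2: 18.1.1.3 not covered. → 26%.
Line C: aluminium → 18.2; wire → 18.2.3; cold-drawn → 18.2.3.2. Scheduled 27%. anti-dumping (Brenmore, 18.2): +36%; total 27% + 36% = 63%. → 63%.
Sum: 27% + 26% + 63% = 116%.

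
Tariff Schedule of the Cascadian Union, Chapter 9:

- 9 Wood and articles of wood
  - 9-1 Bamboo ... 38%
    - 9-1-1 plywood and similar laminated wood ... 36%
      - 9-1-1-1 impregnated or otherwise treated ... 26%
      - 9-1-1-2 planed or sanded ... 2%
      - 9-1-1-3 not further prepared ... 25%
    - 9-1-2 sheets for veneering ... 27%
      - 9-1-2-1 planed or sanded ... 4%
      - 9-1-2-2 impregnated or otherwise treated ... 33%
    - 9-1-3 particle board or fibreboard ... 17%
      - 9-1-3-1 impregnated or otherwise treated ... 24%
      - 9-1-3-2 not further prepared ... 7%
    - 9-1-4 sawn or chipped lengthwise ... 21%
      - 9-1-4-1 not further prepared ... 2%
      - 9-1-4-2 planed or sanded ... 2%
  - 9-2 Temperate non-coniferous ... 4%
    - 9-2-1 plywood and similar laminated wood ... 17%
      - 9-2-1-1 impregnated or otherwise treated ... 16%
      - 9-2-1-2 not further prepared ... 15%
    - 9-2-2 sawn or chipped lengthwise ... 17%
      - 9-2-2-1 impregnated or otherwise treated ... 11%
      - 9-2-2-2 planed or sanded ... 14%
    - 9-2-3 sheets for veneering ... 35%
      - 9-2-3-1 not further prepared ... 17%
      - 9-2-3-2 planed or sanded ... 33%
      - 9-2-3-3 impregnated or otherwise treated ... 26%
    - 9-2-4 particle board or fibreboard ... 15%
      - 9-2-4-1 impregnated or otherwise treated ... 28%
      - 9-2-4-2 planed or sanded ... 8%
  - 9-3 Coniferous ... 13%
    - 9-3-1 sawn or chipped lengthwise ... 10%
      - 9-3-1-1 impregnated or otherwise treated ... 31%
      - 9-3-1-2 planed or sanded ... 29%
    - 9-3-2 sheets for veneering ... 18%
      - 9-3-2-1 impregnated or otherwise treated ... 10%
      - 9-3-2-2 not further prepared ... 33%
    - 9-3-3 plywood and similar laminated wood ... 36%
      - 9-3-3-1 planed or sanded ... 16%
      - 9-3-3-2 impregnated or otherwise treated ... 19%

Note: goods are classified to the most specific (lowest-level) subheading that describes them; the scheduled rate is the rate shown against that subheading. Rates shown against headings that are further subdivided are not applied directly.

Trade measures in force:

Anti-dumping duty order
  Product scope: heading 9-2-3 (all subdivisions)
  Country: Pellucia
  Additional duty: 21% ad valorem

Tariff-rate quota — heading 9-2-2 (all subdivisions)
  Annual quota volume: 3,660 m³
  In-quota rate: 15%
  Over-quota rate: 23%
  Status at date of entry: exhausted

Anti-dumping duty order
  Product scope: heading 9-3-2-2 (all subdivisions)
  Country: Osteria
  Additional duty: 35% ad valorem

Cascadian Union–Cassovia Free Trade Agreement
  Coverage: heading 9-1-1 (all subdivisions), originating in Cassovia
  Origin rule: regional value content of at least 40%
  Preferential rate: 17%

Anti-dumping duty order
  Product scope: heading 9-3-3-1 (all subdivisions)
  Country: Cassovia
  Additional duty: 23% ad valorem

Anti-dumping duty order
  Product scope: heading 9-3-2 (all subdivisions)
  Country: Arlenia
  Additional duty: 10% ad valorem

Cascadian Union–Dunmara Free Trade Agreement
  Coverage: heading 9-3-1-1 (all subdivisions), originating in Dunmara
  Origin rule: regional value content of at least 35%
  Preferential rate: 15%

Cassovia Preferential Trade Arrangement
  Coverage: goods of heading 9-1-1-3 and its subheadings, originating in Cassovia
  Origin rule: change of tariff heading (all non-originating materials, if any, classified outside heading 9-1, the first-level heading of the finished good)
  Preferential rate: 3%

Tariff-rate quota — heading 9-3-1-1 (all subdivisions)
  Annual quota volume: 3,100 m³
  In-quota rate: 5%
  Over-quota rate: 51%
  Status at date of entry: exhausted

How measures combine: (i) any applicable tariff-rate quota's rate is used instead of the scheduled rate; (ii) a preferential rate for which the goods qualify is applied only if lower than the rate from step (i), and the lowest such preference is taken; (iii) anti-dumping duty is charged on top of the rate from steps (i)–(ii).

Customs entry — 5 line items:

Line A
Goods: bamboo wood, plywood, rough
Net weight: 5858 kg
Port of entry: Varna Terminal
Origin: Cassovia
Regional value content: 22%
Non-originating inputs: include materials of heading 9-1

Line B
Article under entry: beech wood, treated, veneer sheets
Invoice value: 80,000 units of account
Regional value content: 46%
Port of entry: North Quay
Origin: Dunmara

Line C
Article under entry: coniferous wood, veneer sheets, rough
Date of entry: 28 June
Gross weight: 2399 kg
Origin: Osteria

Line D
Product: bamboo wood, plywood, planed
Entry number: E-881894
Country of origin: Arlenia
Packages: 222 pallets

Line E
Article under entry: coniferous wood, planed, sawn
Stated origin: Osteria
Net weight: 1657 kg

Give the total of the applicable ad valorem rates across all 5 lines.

Line A: bamboo → 9-1; plywood → 9-1-1; rough → 9-1-1-3. Scheduled 25%. Cassovia agreement on 9-1-1: RVC < 40%; Cassovia agreement on 9-1-1-3: CTH not met. → 25%.
Line B: beech → 9-2; veneer sheets → 9-2-3; treated → 9-2-3-3. Scheduled 26%. Dunmara agreement on 9-3-1-1: 9-2-3-3 not covered. → 26%.
Line C: coniferous → 9-3; veneer sheets → 9-3-2; rough → 9-3-2-2. Scheduled 33%. anti-dumping (Osteria, 9-3-2-2): +35%; total 33% + 35% = 68%. → 68%.
Line D: bamboo → 9-1; plywood → 9-1-1; planed → 9-1-1-2. Scheduled 2%. No special measure applies. → 2%.
Line E: coniferous → 9-3; sawn → 9-3-1; planed → 9-3-1-2. Scheduled 29%. No special measure applies. → 29%.
Sum: 25% + 26% + 68% + 2% + 29% = 150%.

150%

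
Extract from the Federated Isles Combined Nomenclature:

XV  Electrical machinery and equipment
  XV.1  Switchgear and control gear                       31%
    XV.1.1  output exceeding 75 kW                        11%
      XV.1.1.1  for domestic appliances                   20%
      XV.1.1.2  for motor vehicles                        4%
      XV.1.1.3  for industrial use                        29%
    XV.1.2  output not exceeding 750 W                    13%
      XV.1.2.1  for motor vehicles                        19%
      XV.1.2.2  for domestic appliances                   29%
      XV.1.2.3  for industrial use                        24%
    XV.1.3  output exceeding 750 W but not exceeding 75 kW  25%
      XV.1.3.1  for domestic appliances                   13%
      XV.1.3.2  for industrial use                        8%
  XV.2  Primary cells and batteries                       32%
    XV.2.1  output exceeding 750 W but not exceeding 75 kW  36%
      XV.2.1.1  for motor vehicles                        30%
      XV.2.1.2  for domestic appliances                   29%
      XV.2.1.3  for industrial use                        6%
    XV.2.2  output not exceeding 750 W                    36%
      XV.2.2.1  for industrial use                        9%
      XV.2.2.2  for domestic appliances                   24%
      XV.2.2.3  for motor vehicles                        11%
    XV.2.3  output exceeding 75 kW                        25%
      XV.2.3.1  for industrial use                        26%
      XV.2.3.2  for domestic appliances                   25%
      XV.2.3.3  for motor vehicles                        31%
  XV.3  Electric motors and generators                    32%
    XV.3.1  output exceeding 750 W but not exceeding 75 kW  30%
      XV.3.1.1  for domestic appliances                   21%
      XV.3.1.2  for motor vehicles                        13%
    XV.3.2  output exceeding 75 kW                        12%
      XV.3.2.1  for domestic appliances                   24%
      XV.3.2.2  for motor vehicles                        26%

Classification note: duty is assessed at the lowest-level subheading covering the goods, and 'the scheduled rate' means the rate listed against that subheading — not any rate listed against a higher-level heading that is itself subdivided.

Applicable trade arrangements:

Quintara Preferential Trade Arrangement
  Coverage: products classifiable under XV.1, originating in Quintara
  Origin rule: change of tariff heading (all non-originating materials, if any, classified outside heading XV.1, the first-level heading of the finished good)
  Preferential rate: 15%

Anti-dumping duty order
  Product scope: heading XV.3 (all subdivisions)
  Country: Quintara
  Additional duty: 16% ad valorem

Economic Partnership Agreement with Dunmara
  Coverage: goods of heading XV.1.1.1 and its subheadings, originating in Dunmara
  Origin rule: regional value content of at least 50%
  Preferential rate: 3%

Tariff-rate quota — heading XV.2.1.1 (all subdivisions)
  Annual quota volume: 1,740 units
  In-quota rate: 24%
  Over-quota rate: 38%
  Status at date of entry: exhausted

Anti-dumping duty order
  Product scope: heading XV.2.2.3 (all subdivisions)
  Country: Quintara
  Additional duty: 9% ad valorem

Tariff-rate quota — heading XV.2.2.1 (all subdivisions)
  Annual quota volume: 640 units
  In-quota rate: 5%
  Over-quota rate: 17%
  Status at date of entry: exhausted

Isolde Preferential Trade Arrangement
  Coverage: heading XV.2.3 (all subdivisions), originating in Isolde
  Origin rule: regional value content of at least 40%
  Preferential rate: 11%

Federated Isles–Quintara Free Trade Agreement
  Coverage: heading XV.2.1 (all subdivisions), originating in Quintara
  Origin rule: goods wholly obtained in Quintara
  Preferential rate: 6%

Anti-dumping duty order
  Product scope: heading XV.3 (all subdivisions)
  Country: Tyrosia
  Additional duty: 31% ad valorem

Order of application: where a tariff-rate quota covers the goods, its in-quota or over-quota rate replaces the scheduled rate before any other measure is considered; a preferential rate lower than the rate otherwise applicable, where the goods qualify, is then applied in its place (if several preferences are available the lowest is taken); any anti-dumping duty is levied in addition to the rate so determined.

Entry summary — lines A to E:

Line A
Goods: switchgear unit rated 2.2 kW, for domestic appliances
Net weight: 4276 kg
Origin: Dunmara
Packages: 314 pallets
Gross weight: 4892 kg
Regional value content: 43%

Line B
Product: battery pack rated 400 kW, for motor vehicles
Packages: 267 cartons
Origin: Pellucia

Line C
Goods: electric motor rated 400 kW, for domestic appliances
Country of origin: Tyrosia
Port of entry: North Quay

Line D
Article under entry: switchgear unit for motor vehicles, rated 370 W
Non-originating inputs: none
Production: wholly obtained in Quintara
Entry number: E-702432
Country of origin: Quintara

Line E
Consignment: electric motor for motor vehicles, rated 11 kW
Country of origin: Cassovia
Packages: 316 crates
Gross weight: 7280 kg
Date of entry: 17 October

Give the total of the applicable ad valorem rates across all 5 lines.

127%

Line A: switchgear unit → XV.1; rated 2.2 kW → XV.1.3; for domestic appliances → XV.1.3.1. Scheduled 13%. Dunmara agreement on XV.1.1.1: XV.1.3.1 not covered. → 13%.
Line B: battery pack → XV.2; rated 400 kW → XV.2.3; for motor vehicles → XV.2.3.3. Scheduled 31%. No special measure applies. → 31%.
Line C: electric motor → XV.3; rated 400 kW → XV.3.2; for domestic appliances → XV.3.2.1. Scheduled 24%. anti-dumping (Tyrosia, XV.3): +31%; total 24% + 31% = 55%. → 55%.
Line D: switchgear unit → XV.1; rated 370 W → XV.1.2; for motor vehicles → XV.1.2.1. Scheduled 19%. Quintara agreement on XV.1: CTH met → 15% available; Quintara agreement on XV.2.1: XV.1.2.1 not covered; preferential 15%. → 15%.
Line E: electric motor → XV.3; rated 11 kW → XV.3.1; for motor vehicles → XV.3.1.2. Scheduled 13%. No special measure applies. → 13%.
Sum: 13% + 31% + 55% + 15% + 13% = 127%.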